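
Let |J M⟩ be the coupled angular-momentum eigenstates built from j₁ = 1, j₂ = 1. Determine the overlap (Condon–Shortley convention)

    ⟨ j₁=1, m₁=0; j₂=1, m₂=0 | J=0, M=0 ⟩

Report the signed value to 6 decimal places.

√[1·2!0!0!/3! · 1!1!1!1!0!0!] = √(1/3)
  +(−1)^1/∏(1,1,0,0,0,0)! = -1  (running -1)
⟨..|..⟩ = √(1/3)·(-1) = -0.577350

-0.577350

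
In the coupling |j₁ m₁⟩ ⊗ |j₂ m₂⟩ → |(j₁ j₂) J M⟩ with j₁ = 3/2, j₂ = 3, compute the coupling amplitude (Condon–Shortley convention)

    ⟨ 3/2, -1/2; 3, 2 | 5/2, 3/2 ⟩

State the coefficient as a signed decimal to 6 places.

+0.267261

√[6·2!1!4!/8! · 1!2!5!1!4!1!] = √(288/7)
  +(−1)^1/∏(1,1,1,4,0,0)! = -1/24  (running -1/24)
  +(−1)^2/∏(2,0,0,3,1,1)! = 1/12  (running 1/24)
⟨..|..⟩ = √(288/7)·(1/24) = +0.267261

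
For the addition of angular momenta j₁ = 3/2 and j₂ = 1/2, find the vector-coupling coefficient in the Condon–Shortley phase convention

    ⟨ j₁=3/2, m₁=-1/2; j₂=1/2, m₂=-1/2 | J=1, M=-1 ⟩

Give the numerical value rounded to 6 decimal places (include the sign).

+√(1/4) ≈ +0.500000

j₁+j₂−J=1  J+j₁−j₂=2  J−j₁+j₂=0  j₁+j₂+J+1=4
(j₁±m₁, j₂±m₂, J±M) = (1,2,0,1,0,2)
P² = 1
sum k=0..0:
  [0] +1/2 = 1/2
S = 1/2
C² = P²·S² = 1/4 ; C = +0.500000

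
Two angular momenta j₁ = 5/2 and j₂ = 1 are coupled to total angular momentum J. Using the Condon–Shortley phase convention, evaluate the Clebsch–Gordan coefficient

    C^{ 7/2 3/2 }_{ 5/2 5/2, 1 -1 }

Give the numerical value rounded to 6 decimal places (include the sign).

+√(1/21) = +0.218218

j₁+j₂−J=0  J+j₁−j₂=5  J−j₁+j₂=2  j₁+j₂+J+1=8
(j₁±m₁, j₂±m₂, J±M) = (5,0,0,2,5,2)
P² = 19200/7
sum k=0..0:
  [0] +1/240 = 1/240
S = 1/240
C² = P²·S² = 1/21 ; C = +0.218218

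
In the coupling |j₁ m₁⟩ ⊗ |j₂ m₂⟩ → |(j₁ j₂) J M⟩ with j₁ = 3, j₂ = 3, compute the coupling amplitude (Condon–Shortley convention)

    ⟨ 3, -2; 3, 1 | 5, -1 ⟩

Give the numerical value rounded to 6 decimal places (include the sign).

-0.566947  (= −√(9/28))

√[11·1!5!5!/12! · 1!5!4!2!4!6!] = √(230400/7)
  +(−1)^0/∏(0,1,5,4,0,1)! = 1/2880  (running 1/2880)
  +(−1)^1/∏(1,0,4,3,1,2)! = -1/288  (running -1/320)
⟨..|..⟩ = √(230400/7)·(-1/320) = -0.566947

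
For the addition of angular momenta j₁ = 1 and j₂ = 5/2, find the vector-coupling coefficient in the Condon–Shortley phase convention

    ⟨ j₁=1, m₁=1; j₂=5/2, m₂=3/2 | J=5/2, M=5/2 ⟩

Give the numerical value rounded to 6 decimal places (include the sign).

j₁+j₂−J=1  J+j₁−j₂=1  J−j₁+j₂=4  j₁+j₂+J+1=7
(j₁±m₁, j₂±m₂, J±M) = (2,0,4,1,5,0)
P² = 1152/7
sum k=0..0:
  [0] +1/24 = 1/24
S = 1/24
C² = P²·S² = 2/7 ; C = +0.534522

+√(2/7) ≈ +0.534522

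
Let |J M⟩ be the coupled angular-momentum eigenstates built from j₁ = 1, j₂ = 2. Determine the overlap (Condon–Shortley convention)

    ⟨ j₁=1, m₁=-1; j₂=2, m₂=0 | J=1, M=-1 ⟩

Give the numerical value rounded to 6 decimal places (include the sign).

+√(1/10) ≈ +0.316228

√[3·2!0!2!/5! · 0!2!2!2!0!2!] = √(8/5)
  +(−1)^2/∏(2,0,0,0,0,2)! = 1/4  (running 1/4)
⟨..|..⟩ = √(8/5)·(1/4) = +0.316228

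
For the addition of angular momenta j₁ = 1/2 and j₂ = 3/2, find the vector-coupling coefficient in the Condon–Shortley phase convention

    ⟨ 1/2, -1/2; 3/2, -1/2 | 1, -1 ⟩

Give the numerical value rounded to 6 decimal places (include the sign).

-0.500000  (= −√(1/4))

j₁+j₂−J=1  J+j₁−j₂=0  J−j₁+j₂=2  j₁+j₂+J+1=4
(j₁±m₁, j₂±m₂, J±M) = (0,1,1,2,0,2)
P² = 1
sum k=1..1:
  [1] −1/2 = -1/2
S = -1/2
C² = P²·S² = 1/4 ; C = -0.500000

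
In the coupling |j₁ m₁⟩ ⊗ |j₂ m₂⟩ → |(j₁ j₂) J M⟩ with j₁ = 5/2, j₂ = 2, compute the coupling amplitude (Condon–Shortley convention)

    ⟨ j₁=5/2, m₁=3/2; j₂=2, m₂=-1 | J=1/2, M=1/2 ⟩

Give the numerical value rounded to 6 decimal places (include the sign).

-0.516398

√[2·4!1!0!/6! · 4!1!1!3!1!0!] = √(48/5)
  +(−1)^1/∏(1,3,0,0,1,0)! = -1/6  (running -1/6)
⟨..|..⟩ = √(48/5)·(-1/6) = -0.516398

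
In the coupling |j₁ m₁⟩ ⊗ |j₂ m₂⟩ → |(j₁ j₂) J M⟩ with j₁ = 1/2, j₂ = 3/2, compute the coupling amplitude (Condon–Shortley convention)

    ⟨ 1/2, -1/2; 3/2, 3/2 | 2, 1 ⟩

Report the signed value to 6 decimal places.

+√(1/4) = +0.500000

triangle: 0!×1!×3!/5! = 6/120
(j±m)!: 0!×1!×3!×0!×3!×1! = 36
prefactor² = (2J+1)×Δ×N² = 9
  k=0: +1/(0!×0!×1!×3!×0!×0!) = 1/6
Σ = 1/6  ⇒  CG² = 9×1/6² = 1/4
CG = +√(1/4) = +0.500000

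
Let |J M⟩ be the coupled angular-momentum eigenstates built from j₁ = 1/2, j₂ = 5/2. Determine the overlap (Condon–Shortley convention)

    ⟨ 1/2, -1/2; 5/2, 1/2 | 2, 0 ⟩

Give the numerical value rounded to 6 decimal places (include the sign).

−√(1/2) ≈ -0.707107

√[5·1!0!4!/6! · 0!1!3!2!2!2!] = √(8)
  +(−1)^1/∏(1,0,0,2,0,2)! = -1/4  (running -1/4)
⟨..|..⟩ = √(8)·(-1/4) = -0.707107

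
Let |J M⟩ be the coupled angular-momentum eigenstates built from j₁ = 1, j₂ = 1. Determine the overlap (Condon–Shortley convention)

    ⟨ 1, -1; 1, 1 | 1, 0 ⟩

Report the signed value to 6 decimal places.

√[3·1!1!1!/4! · 0!2!2!0!1!1!] = √(1/2)
  +(−1)^1/∏(1,0,1,1,0,0)! = -1  (running -1)
⟨..|..⟩ = √(1/2)·(-1) = -0.707107

-0.707107  (= −√(1/2))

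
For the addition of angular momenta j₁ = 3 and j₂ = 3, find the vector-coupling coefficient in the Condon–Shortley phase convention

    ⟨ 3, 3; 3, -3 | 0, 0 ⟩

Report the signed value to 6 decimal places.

+√(1/7) ≈ +0.377964

j₁+j₂−J=6  J+j₁−j₂=0  J−j₁+j₂=0  j₁+j₂+J+1=7
(j₁±m₁, j₂±m₂, J±M) = (6,0,0,6,0,0)
P² = 518400/7
sum k=0..0:
  [0] +1/720 = 1/720
S = 1/720
C² = P²·S² = 1/7 ; C = +0.377964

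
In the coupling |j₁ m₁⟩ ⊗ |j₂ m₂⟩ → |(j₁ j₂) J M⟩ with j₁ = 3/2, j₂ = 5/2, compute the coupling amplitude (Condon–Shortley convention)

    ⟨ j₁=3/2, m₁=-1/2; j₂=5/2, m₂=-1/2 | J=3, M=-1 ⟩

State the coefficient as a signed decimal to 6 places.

-0.129099  (= −√(1/60))

triangle: 1!×2!×4!/8! = 48/40320
(j±m)!: 1!×2!×2!×3!×2!×4! = 1152
prefactor² = (2J+1)×Δ×N² = 48/5
  k=0: +1/(0!×1!×2!×2!×0!×2!) = 1/8
  k=1: −1/(1!×0!×1!×1!×1!×3!) = -1/6
Σ = -1/24  ⇒  CG² = 48/5×(-1/24)² = 1/60
CG = −√(1/60) = -0.129099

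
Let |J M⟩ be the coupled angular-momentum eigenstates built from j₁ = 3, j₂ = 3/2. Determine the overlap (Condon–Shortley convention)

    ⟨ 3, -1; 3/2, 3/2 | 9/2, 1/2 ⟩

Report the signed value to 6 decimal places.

triangle: 0!·6!·3!/10! = 4320/3628800
(j±m)!: 2!·4!·3!·0!·5!·4! = 829440
prefactor² = (2J+1)·Δ·N² = 69120/7
  k=0: +1/(0!·0!·4!·3!·2!·0!) = 1/288
Σ = 1/288  ⇒  CG² = 69120/7·1/288² = 5/42
CG = +√(5/42) = +0.345033

+√(5/42) ≈ +0.345033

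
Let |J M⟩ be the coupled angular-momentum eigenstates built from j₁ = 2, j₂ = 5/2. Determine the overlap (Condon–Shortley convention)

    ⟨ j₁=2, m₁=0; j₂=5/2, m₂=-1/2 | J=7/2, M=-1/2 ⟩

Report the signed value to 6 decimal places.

+√(4/105) = +0.195180

triangle: 1!·3!·4!/9! = 144/362880
(j±m)!: 2!·2!·2!·3!·3!·4! = 6912
prefactor² = (2J+1)·Δ·N² = 768/35
  k=0: +1/(0!·1!·2!·2!·1!·2!) = 1/8
  k=1: −1/(1!·0!·1!·1!·2!·3!) = -1/12
Σ = 1/24  ⇒  CG² = 768/35·1/24² = 4/105
CG = +√(4/105) = +0.195180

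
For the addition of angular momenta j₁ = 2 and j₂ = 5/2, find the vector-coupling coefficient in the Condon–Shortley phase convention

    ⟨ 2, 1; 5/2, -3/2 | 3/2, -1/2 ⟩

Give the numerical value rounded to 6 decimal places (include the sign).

j₁+j₂−J=3  J+j₁−j₂=1  J−j₁+j₂=2  j₁+j₂+J+1=7
(j₁±m₁, j₂±m₂, J±M) = (3,1,1,4,1,2)
P² = 96/35
sum k=0..1:
  [0] +1/6 = 1/6
  [1] −1/4 = -1/4
S = -1/12
C² = P²·S² = 2/105 ; C = -0.138013

−√(2/105) ≈ -0.138013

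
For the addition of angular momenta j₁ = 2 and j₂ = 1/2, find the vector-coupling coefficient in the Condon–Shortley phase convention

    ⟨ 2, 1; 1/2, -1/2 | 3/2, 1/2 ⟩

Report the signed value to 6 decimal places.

+0.774597  (= +√(3/5))

j₁+j₂−J=1  J+j₁−j₂=3  J−j₁+j₂=0  j₁+j₂+J+1=5
(j₁±m₁, j₂±m₂, J±M) = (3,1,0,1,2,1)
P² = 12/5
sum k=0..0:
  [0] +1/2 = 1/2
S = 1/2
C² = P²·S² = 3/5 ; C = +0.774597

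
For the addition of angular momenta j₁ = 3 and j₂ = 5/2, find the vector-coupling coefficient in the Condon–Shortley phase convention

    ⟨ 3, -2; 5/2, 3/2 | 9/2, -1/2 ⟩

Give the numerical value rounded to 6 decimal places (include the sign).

j₁+j₂−J=1  J+j₁−j₂=5  J−j₁+j₂=4  j₁+j₂+J+1=11
(j₁±m₁, j₂±m₂, J±M) = (1,5,4,1,4,5)
P² = 460800/77
sum k=0..1:
  [0] +1/2880 = 1/2880
  [1] −1/144 = -1/144
S = -19/2880
C² = P²·S² = 361/1386 ; C = -0.510355

-0.510355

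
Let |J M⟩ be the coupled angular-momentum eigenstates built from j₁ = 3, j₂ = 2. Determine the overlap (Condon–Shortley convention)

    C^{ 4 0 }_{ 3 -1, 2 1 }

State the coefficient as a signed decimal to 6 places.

triangle: 1!×5!×3!/10! = 720/3628800
(j±m)!: 2!×4!×3!×1!×4!×4! = 165888
prefactor² = (2J+1)×Δ×N² = 10368/35
  k=0: +1/(0!×1!×4!×3!×1!×0!) = 1/144
  k=1: −1/(1!×0!×3!×2!×2!×1!) = -1/24
Σ = -5/144  ⇒  CG² = 10368/35×(-5/144)² = 5/14
CG = −√(5/14) = -0.597614

-0.597614  (= −√(5/14))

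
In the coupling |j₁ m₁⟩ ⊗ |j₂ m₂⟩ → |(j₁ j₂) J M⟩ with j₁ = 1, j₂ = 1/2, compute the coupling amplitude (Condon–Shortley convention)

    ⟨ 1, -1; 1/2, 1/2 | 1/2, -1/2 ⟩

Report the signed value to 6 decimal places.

−√(2/3) ≈ -0.816497

√[2·1!1!0!/3! · 0!2!1!0!0!1!] = √(2/3)
  +(−1)^1/∏(1,0,1,0,0,0)! = -1  (running -1)
⟨..|..⟩ = √(2/3)·(-1) = -0.816497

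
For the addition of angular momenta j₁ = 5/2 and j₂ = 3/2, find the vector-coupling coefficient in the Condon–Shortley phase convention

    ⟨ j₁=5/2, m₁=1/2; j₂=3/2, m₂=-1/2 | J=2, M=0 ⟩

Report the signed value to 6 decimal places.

j₁+j₂−J=2  J+j₁−j₂=3  J−j₁+j₂=1  j₁+j₂+J+1=7
(j₁±m₁, j₂±m₂, J±M) = (3,2,1,2,2,2)
P² = 8/7
sum k=0..1:
  [0] +1/4 = 1/4
  [1] −1/2 = -1/2
S = -1/4
C² = P²·S² = 1/14 ; C = -0.267261

-0.267261  (= −√(1/14))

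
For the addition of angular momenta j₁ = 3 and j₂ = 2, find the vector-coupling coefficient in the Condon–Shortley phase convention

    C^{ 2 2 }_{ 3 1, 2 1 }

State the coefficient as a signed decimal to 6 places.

+√(3/14) = +0.462910

triangle: 3!*3!*1!/8! = 36/40320
(j±m)!: 4!*2!*3!*1!*4!*0! = 6912
prefactor² = (2J+1)*Δ*N² = 216/7
  k=2: +1/(2!*1!*0!*1!*3!*0!) = 1/12
Σ = 1/12  ⇒  CG² = 216/7*1/12² = 3/14
CG = +√(3/14) = +0.462910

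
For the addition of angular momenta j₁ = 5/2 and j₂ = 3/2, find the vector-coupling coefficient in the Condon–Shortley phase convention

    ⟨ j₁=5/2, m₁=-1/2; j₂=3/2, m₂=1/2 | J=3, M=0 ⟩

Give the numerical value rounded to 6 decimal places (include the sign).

−√(1/5) ≈ -0.447214

j₁+j₂−J=1  J+j₁−j₂=4  J−j₁+j₂=2  j₁+j₂+J+1=8
(j₁±m₁, j₂±m₂, J±M) = (2,3,2,1,3,3)
P² = 36/5
sum k=0..1:
  [0] +1/12 = 1/12
  [1] −1/4 = -1/4
S = -1/6
C² = P²·S² = 1/5 ; C = -0.447214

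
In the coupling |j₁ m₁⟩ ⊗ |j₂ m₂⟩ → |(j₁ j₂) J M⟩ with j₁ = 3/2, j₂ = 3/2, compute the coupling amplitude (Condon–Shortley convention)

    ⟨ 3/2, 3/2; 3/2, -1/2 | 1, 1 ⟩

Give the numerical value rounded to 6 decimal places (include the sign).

+√(3/10) ≈ +0.547723

triangle: 2!·1!·1!/5! = 2/120
(j±m)!: 3!·0!·1!·2!·2!·0! = 24
prefactor² = (2J+1)·Δ·N² = 6/5
  k=0: +1/(0!·2!·0!·1!·1!·0!) = 1/2
Σ = 1/2  ⇒  CG² = 6/5·1/2² = 3/10
CG = +√(3/10) = +0.547723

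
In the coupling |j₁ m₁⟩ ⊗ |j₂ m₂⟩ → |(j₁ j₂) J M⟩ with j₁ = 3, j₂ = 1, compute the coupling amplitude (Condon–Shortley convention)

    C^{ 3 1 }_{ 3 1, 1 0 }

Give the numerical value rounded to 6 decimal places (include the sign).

+0.288675

triangle: 1!×5!×1!/8! = 120/40320
(j±m)!: 4!×2!×1!×1!×4!×2! = 2304
prefactor² = (2J+1)×Δ×N² = 48
  k=0: +1/(0!×1!×2!×1!×3!×0!) = 1/12
  k=1: −1/(1!×0!×1!×0!×4!×1!) = -1/24
Σ = 1/24  ⇒  CG² = 48×1/24² = 1/12
CG = +√(1/12) = +0.288675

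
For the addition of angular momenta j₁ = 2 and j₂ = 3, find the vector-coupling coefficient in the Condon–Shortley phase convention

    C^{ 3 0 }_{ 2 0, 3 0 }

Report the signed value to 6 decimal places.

triangle: 2!*2!*4!/9! = 96/362880
(j±m)!: 2!*2!*3!*3!*3!*3! = 5184
prefactor² = (2J+1)*Δ*N² = 48/5
  k=0: +1/(0!*2!*2!*3!*0!*1!) = 1/24
  k=1: −1/(1!*1!*1!*2!*1!*2!) = -1/4
  k=2: +1/(2!*0!*0!*1!*2!*3!) = 1/24
Σ = -1/6  ⇒  CG² = 48/5*(-1/6)² = 4/15
CG = −√(4/15) = -0.516398

−√(4/15) ≈ -0.516398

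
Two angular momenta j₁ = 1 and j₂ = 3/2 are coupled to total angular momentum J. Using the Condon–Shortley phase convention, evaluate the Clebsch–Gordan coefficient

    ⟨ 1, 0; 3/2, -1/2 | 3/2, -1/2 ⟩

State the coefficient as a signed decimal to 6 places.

+0.258199

triangle: 1!×1!×2!/5! = 2/120
(j±m)!: 1!×1!×1!×2!×1!×2! = 4
prefactor² = (2J+1)×Δ×N² = 4/15
  k=0: +1/(0!×1!×1!×1!×0!×1!) = 1
  k=1: −1/(1!×0!×0!×0!×1!×2!) = -1/2
Σ = 1/2  ⇒  CG² = 4/15×1/2² = 1/15
CG = +√(1/15) = +0.258199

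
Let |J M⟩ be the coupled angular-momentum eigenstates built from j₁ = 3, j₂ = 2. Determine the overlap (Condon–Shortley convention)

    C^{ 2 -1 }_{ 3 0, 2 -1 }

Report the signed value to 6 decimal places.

triangle: 3!×3!×1!/8! = 36/40320
(j±m)!: 3!×3!×1!×3!×1!×3! = 1296
prefactor² = (2J+1)×Δ×N² = 81/14
  k=0: +1/(0!×3!×3!×1!×0!×0!) = 1/36
  k=1: −1/(1!×2!×2!×0!×1!×1!) = -1/4
Σ = -2/9  ⇒  CG² = 81/14×(-2/9)² = 2/7
CG = −√(2/7) = -0.534522

−√(2/7) = -0.534522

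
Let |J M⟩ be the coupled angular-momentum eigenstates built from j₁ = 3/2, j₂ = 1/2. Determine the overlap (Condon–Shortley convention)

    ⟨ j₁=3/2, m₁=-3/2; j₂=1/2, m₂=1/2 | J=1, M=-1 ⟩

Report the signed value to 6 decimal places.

j₁+j₂−J=1  J+j₁−j₂=2  J−j₁+j₂=0  j₁+j₂+J+1=4
(j₁±m₁, j₂±m₂, J±M) = (0,3,1,0,0,2)
P² = 3
sum k=1..1:
  [1] −1/2 = -1/2
S = -1/2
C² = P²·S² = 3/4 ; C = -0.866025

−√(3/4) = -0.866025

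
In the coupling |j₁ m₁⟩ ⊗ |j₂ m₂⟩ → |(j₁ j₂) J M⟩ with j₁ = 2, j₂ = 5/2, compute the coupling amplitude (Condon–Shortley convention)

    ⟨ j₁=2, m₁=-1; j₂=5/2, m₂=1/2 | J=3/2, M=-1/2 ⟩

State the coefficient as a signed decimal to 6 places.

j₁+j₂−J=3  J+j₁−j₂=1  J−j₁+j₂=2  j₁+j₂+J+1=7
(j₁±m₁, j₂±m₂, J±M) = (1,3,3,2,1,2)
P² = 48/35
sum k=2..3:
  [2] +1/2 = 1/2
  [3] −1/12 = -1/12
S = 5/12
C² = P²·S² = 5/21 ; C = +0.487950

+0.487950  (= +√(5/21))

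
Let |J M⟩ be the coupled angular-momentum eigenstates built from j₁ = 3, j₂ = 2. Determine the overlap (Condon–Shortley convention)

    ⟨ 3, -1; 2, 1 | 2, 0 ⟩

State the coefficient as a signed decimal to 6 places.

√[5·3!3!1!/8! · 2!4!3!1!2!2!] = √(36/7)
  +(−1)^2/∏(2,1,2,1,1,0)! = 1/4  (running 1/4)
  +(−1)^3/∏(3,0,1,0,2,1)! = -1/12  (running 1/6)
⟨..|..⟩ = √(36/7)·(1/6) = +0.377964

+√(1/7) = +0.377964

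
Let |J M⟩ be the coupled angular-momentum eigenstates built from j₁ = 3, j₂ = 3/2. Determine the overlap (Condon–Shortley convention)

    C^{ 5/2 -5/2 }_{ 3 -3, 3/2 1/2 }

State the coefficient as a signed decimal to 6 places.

+√(15/28) = +0.731925

√[6·2!4!1!/8! · 0!6!2!1!0!5!] = √(8640/7)
  +(−1)^2/∏(2,0,4,0,0,1)! = 1/48  (running 1/48)
⟨..|..⟩ = √(8640/7)·(1/48) = +0.731925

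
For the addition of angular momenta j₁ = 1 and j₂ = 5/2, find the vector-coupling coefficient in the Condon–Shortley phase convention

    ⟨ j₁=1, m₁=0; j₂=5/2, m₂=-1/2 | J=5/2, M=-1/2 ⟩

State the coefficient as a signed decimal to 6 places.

+0.169031  (= +√(1/35))

j₁+j₂−J=1  J+j₁−j₂=1  J−j₁+j₂=4  j₁+j₂+J+1=7
(j₁±m₁, j₂±m₂, J±M) = (1,1,2,3,2,3)
P² = 144/35
sum k=0..1:
  [0] +1/4 = 1/4
  [1] −1/6 = -1/6
S = 1/12
C² = P²·S² = 1/35 ; C = +0.169031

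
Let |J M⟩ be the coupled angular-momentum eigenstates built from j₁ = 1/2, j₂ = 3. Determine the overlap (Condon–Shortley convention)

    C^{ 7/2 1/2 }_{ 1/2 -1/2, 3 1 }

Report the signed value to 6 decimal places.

triangle: 0!*1!*6!/8! = 720/40320
(j±m)!: 0!*1!*4!*2!*4!*3! = 6912
prefactor² = (2J+1)*Δ*N² = 6912/7
  k=0: +1/(0!*0!*1!*4!*0!*2!) = 1/48
Σ = 1/48  ⇒  CG² = 6912/7*1/48² = 3/7
CG = +√(3/7) = +0.654654

+√(3/7) ≈ +0.654654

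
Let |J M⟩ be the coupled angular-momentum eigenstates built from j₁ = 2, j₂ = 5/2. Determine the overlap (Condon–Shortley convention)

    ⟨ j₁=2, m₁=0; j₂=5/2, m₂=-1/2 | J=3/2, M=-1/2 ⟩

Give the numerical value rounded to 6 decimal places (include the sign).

−√(2/35) ≈ -0.239046

√[4·3!1!2!/7! · 2!2!2!3!1!2!] = √(32/35)
  +(−1)^1/∏(1,2,1,1,0,1)! = -1/2  (running -1/2)
  +(−1)^2/∏(2,1,0,0,1,2)! = 1/4  (running -1/4)
⟨..|..⟩ = √(32/35)·(-1/4) = -0.239046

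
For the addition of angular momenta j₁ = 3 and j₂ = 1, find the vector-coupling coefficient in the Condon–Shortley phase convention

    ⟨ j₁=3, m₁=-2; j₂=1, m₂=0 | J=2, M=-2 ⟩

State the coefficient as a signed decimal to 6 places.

-0.487950  (= −√(5/21))

j₁+j₂−J=2  J+j₁−j₂=4  J−j₁+j₂=0  j₁+j₂+J+1=7
(j₁±m₁, j₂±m₂, J±M) = (1,5,1,1,0,4)
P² = 960/7
sum k=1..1:
  [1] −1/24 = -1/24
S = -1/24
C² = P²·S² = 5/21 ; C = -0.487950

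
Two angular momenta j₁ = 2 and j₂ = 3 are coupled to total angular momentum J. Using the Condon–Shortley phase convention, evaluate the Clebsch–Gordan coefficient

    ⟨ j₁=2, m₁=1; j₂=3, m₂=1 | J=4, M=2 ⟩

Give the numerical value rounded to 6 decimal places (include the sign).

√[9·1!3!5!/10! · 3!1!4!2!6!2!] = √(5184/7)
  +(−1)^0/∏(0,1,1,4,2,1)! = 1/48  (running 1/48)
  +(−1)^1/∏(1,0,0,3,3,2)! = -1/72  (running 1/144)
⟨..|..⟩ = √(5184/7)·(1/144) = +0.188982

+√(1/28) ≈ +0.188982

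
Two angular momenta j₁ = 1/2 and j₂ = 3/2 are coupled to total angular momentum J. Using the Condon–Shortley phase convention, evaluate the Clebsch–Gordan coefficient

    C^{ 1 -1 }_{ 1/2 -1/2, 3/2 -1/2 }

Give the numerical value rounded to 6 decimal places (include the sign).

triangle: 1!·0!·2!/4! = 2/24
(j±m)!: 0!·1!·1!·2!·0!·2! = 4
prefactor² = (2J+1)·Δ·N² = 1
  k=1: −1/(1!·0!·0!·0!·0!·2!) = -1/2
Σ = -1/2  ⇒  CG² = 1·(-1/2)² = 1/4
CG = −√(1/4) = -0.500000

-0.500000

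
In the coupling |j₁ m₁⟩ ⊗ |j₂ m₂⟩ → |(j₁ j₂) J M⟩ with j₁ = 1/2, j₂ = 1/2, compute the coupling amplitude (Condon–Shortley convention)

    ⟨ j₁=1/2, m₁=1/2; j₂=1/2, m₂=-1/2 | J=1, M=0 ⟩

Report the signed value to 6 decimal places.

+√(1/2) ≈ +0.707107

√[3·0!1!1!/3! · 1!0!0!1!1!1!] = √(1/2)
  +(−1)^0/∏(0,0,0,0,1,1)! = 1  (running 1)
⟨..|..⟩ = √(1/2)·(1) = +0.707107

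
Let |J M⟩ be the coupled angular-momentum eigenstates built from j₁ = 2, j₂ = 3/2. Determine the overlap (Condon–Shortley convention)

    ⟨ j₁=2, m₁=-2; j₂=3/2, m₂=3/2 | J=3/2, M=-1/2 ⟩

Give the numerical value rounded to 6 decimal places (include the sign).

+√(2/5) ≈ +0.632456

triangle: 2!·2!·1!/6! = 4/720
(j±m)!: 0!·4!·3!·0!·1!·2! = 288
prefactor² = (2J+1)·Δ·N² = 32/5
  k=2: +1/(2!·0!·2!·1!·0!·0!) = 1/4
Σ = 1/4  ⇒  CG² = 32/5·1/4² = 2/5
CG = +√(2/5) = +0.632456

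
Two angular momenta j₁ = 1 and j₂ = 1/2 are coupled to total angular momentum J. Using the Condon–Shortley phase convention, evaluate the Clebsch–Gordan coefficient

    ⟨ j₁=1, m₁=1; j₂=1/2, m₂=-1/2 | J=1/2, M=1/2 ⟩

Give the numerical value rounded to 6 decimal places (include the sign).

j₁+j₂−J=1  J+j₁−j₂=1  J−j₁+j₂=0  j₁+j₂+J+1=3
(j₁±m₁, j₂±m₂, J±M) = (2,0,0,1,1,0)
P² = 2/3
sum k=0..0:
  [0] +1/1 = 1
S = 1
C² = P²·S² = 2/3 ; C = +0.816497

+0.816497  (= +√(2/3))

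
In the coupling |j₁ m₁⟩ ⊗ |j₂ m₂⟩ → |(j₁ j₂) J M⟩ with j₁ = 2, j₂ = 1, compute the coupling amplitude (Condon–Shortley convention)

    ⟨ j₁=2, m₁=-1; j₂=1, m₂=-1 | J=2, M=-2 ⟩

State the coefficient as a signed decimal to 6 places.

+√(1/3) = +0.577350

√[5·1!3!1!/6! · 1!3!0!2!0!4!] = √(12)
  +(−1)^0/∏(0,1,3,0,0,1)! = 1/6  (running 1/6)
⟨..|..⟩ = √(12)·(1/6) = +0.577350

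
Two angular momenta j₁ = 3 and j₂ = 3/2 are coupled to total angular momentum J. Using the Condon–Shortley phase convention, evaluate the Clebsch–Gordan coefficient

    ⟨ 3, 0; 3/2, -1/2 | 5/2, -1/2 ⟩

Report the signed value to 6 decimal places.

-0.414039  (= −√(6/35))

triangle: 2!*4!*1!/8! = 48/40320
(j±m)!: 3!*3!*1!*2!*2!*3! = 864
prefactor² = (2J+1)*Δ*N² = 216/35
  k=0: +1/(0!*2!*3!*1!*1!*0!) = 1/12
  k=1: −1/(1!*1!*2!*0!*2!*1!) = -1/4
Σ = -1/6  ⇒  CG² = 216/35*(-1/6)² = 6/35
CG = −√(6/35) = -0.414039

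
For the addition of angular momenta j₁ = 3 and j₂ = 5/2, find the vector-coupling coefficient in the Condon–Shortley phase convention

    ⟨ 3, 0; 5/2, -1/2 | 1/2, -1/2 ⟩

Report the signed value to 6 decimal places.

√[2·5!1!0!/7! · 3!3!2!3!0!1!] = √(144/7)
  +(−1)^2/∏(2,3,1,0,0,0)! = 1/12  (running 1/12)
⟨..|..⟩ = √(144/7)·(1/12) = +0.377964

+0.377964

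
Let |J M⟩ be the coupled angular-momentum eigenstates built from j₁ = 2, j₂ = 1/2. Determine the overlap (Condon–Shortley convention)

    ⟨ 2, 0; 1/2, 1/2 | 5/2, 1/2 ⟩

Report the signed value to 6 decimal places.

+√(3/5) = +0.774597

√[6·0!4!1!/6! · 2!2!1!0!3!2!] = √(48/5)
  +(−1)^0/∏(0,0,2,1,2,0)! = 1/4  (running 1/4)
⟨..|..⟩ = √(48/5)·(1/4) = +0.774597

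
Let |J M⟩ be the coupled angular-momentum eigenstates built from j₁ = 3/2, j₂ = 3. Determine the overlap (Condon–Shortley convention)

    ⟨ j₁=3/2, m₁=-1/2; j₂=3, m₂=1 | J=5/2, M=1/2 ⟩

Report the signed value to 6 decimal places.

triangle: 2!*1!*4!/8! = 48/40320
(j±m)!: 1!*2!*4!*2!*3!*2! = 1152
prefactor² = (2J+1)*Δ*N² = 288/35
  k=1: −1/(1!*1!*1!*3!*0!*1!) = -1/6
  k=2: +1/(2!*0!*0!*2!*1!*2!) = 1/8
Σ = -1/24  ⇒  CG² = 288/35*(-1/24)² = 1/70
CG = −√(1/70) = -0.119523

-0.119523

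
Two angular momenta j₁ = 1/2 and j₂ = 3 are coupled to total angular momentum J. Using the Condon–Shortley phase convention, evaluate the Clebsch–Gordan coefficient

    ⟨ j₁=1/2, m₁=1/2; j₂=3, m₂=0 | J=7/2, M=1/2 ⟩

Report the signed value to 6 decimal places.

+0.755929

√[8·0!1!6!/8! · 1!0!3!3!4!3!] = √(5184/7)
  +(−1)^0/∏(0,0,0,3,1,3)! = 1/36  (running 1/36)
⟨..|..⟩ = √(5184/7)·(1/36) = +0.755929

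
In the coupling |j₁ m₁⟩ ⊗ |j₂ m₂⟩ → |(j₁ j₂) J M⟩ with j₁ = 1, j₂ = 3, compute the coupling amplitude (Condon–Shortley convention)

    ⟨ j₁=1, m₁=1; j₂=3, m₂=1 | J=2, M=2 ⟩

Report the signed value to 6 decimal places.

triangle: 2!×0!×4!/7! = 48/5040
(j±m)!: 2!×0!×4!×2!×4!×0! = 2304
prefactor² = (2J+1)×Δ×N² = 768/7
  k=0: +1/(0!×2!×0!×4!×0!×0!) = 1/48
Σ = 1/48  ⇒  CG² = 768/7×1/48² = 1/21
CG = +√(1/21) = +0.218218

+0.218218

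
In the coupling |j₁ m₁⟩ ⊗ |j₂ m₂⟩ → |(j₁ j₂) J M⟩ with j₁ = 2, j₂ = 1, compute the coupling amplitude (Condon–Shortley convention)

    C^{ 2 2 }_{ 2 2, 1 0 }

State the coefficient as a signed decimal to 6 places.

√[5·1!3!1!/6! · 4!0!1!1!4!0!] = √(24)
  +(−1)^0/∏(0,1,0,1,3,0)! = 1/6  (running 1/6)
⟨..|..⟩ = √(24)·(1/6) = +0.816497

+√(2/3) ≈ +0.816497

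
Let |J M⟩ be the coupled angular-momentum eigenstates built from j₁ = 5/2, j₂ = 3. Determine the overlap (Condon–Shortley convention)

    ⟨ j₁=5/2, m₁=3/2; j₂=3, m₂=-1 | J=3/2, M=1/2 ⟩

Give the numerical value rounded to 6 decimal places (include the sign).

triangle: 4!×1!×2!/8! = 48/40320
(j±m)!: 4!×1!×2!×4!×2!×1! = 2304
prefactor² = (2J+1)×Δ×N² = 384/35
  k=0: +1/(0!×4!×1!×2!×0!×0!) = 1/48
  k=1: −1/(1!×3!×0!×1!×1!×1!) = -1/6
Σ = -7/48  ⇒  CG² = 384/35×(-7/48)² = 7/30
CG = −√(7/30) = -0.483046

-0.483046  (= −√(7/30))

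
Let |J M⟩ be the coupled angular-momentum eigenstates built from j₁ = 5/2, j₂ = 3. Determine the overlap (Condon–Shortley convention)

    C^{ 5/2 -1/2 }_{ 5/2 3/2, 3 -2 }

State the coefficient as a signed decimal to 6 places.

triangle: 3!·2!·3!/9! = 72/362880
(j±m)!: 4!·1!·1!·5!·2!·3! = 34560
prefactor² = (2J+1)·Δ·N² = 288/7
  k=0: +1/(0!·3!·1!·1!·1!·2!) = 1/12
  k=1: −1/(1!·2!·0!·0!·2!·3!) = -1/24
Σ = 1/24  ⇒  CG² = 288/7·1/24² = 1/14
CG = +√(1/14) = +0.267261

+0.267261  (= +√(1/14))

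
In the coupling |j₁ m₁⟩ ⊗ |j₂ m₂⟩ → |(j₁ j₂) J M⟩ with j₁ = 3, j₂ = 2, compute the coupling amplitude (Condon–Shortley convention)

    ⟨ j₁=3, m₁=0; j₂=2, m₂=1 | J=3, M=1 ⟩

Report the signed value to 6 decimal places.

-0.182574  (= −√(1/30))

triangle: 2!·4!·2!/9! = 96/362880
(j±m)!: 3!·3!·3!·1!·4!·2! = 10368
prefactor² = (2J+1)·Δ·N² = 96/5
  k=1: −1/(1!·1!·2!·2!·2!·0!) = -1/8
  k=2: +1/(2!·0!·1!·1!·3!·1!) = 1/12
Σ = -1/24  ⇒  CG² = 96/5·(-1/24)² = 1/30
CG = −√(1/30) = -0.182574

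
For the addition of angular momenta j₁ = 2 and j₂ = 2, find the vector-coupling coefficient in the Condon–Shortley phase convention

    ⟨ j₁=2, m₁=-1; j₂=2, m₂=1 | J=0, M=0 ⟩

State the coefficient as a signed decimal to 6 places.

j₁+j₂−J=4  J+j₁−j₂=0  J−j₁+j₂=0  j₁+j₂+J+1=5
(j₁±m₁, j₂±m₂, J±M) = (1,3,3,1,0,0)
P² = 36/5
sum k=3..3:
  [3] −1/6 = -1/6
S = -1/6
C² = P²·S² = 1/5 ; C = -0.447214

−√(1/5) ≈ -0.447214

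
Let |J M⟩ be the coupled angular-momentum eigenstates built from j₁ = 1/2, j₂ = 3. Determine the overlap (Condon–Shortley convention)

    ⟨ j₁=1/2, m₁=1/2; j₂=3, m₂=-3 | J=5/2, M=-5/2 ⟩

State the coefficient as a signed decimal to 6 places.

+√(6/7) ≈ +0.925820

j₁+j₂−J=1  J+j₁−j₂=0  J−j₁+j₂=5  j₁+j₂+J+1=7
(j₁±m₁, j₂±m₂, J±M) = (1,0,0,6,0,5)
P² = 86400/7
sum k=0..0:
  [0] +1/120 = 1/120
S = 1/120
C² = P²·S² = 6/7 ; C = +0.925820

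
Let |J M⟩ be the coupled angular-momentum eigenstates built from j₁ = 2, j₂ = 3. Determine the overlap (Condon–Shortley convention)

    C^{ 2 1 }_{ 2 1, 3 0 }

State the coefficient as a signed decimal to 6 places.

−√(2/7) = -0.534522

√[5·3!1!3!/8! · 3!1!3!3!3!1!] = √(81/14)
  +(−1)^0/∏(0,3,1,3,0,0)! = 1/36  (running 1/36)
  +(−1)^1/∏(1,2,0,2,1,1)! = -1/4  (running -2/9)
⟨..|..⟩ = √(81/14)·(-2/9) = -0.534522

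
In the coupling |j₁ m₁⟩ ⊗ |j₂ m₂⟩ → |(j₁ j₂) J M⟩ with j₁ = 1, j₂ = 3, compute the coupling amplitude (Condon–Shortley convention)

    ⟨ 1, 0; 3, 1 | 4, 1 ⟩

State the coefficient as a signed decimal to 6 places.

+√(15/28) = +0.731925

triangle: 0!*2!*6!/9! = 1440/362880
(j±m)!: 1!*1!*4!*2!*5!*3! = 34560
prefactor² = (2J+1)*Δ*N² = 8640/7
  k=0: +1/(0!*0!*1!*4!*1!*2!) = 1/48
Σ = 1/48  ⇒  CG² = 8640/7*1/48² = 15/28
CG = +√(15/28) = +0.731925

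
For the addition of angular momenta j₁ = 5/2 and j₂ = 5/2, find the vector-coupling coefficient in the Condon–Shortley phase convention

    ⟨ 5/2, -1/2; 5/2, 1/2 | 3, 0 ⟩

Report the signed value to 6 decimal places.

-0.298142  (= −√(4/45))

√[7·2!3!3!/9! · 2!3!3!2!3!3!] = √(36/5)
  +(−1)^0/∏(0,2,3,3,0,0)! = 1/72  (running 1/72)
  +(−1)^1/∏(1,1,2,2,1,1)! = -1/4  (running -17/72)
  +(−1)^2/∏(2,0,1,1,2,2)! = 1/8  (running -1/9)
⟨..|..⟩ = √(36/5)·(-1/9) = -0.298142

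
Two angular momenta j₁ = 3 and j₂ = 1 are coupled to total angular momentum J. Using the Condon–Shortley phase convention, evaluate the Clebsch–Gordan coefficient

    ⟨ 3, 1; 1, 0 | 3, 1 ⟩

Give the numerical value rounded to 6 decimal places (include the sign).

√[7·1!5!1!/8! · 4!2!1!1!4!2!] = √(48)
  +(−1)^0/∏(0,1,2,1,3,0)! = 1/12  (running 1/12)
  +(−1)^1/∏(1,0,1,0,4,1)! = -1/24  (running 1/24)
⟨..|..⟩ = √(48)·(1/24) = +0.288675

+√(1/12) = +0.288675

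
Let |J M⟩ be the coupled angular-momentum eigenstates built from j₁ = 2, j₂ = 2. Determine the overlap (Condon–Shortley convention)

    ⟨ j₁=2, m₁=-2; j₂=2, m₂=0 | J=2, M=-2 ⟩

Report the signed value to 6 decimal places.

+0.534522

√[5·2!2!2!/7! · 0!4!2!2!0!4!] = √(128/7)
  +(−1)^2/∏(2,0,2,0,0,2)! = 1/8  (running 1/8)
⟨..|..⟩ = √(128/7)·(1/8) = +0.534522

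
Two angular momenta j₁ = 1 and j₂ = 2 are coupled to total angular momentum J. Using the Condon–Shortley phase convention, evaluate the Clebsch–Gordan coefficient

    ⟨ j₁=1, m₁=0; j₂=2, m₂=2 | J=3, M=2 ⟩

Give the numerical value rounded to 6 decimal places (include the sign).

+√(1/3) = +0.577350

√[7·0!2!4!/7! · 1!1!4!0!5!1!] = √(192)
  +(−1)^0/∏(0,0,1,4,1,0)! = 1/24  (running 1/24)
⟨..|..⟩ = √(192)·(1/24) = +0.577350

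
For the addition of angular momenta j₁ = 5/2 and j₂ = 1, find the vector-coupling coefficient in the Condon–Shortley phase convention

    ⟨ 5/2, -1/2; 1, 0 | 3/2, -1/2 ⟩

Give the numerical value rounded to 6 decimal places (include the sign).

√[4·2!3!0!/6! · 2!3!1!1!1!2!] = √(8/5)
  +(−1)^1/∏(1,1,2,0,1,0)! = -1/2  (running -1/2)
⟨..|..⟩ = √(8/5)·(-1/2) = -0.632456

-0.632456  (= −√(2/5))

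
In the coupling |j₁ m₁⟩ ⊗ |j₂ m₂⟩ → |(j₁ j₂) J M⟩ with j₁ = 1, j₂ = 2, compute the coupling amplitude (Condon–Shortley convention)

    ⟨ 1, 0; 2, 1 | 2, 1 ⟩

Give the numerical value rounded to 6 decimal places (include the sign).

√[5·1!1!3!/6! · 1!1!3!1!3!1!] = √(3/2)
  +(−1)^0/∏(0,1,1,3,0,0)! = 1/6  (running 1/6)
  +(−1)^1/∏(1,0,0,2,1,1)! = -1/2  (running -1/3)
⟨..|..⟩ = √(3/2)·(-1/3) = -0.408248

−√(1/6) ≈ -0.408248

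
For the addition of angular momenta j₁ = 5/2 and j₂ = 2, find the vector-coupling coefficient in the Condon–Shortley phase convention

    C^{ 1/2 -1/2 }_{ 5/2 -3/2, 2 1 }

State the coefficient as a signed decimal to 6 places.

j₁+j₂−J=4  J+j₁−j₂=1  J−j₁+j₂=0  j₁+j₂+J+1=6
(j₁±m₁, j₂±m₂, J±M) = (1,4,3,1,0,1)
P² = 48/5
sum k=3..3:
  [3] −1/6 = -1/6
S = -1/6
C² = P²·S² = 4/15 ; C = -0.516398

−√(4/15) = -0.516398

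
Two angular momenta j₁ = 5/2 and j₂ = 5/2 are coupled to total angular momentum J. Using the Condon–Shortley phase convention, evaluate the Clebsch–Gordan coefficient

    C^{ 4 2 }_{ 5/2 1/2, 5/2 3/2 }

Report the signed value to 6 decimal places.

-0.422577

√[9·1!4!4!/10! · 3!2!4!1!6!2!] = √(20736/35)
  +(−1)^0/∏(0,1,2,4,2,0)! = 1/96  (running 1/96)
  +(−1)^1/∏(1,0,1,3,3,1)! = -1/36  (running -5/288)
⟨..|..⟩ = √(20736/35)·(-5/288) = -0.422577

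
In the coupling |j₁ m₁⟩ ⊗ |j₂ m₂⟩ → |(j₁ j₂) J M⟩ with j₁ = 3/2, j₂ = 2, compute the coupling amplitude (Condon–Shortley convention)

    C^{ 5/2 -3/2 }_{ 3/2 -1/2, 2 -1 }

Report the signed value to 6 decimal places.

+√(1/35) = +0.169031

√[6·1!2!3!/7! · 1!2!1!3!1!4!] = √(144/35)
  +(−1)^0/∏(0,1,2,1,0,2)! = 1/4  (running 1/4)
  +(−1)^1/∏(1,0,1,0,1,3)! = -1/6  (running 1/12)
⟨..|..⟩ = √(144/35)·(1/12) = +0.169031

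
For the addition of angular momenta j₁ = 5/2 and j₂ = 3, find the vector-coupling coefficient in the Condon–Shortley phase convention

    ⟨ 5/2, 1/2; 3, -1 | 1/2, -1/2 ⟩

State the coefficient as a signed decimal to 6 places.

triangle: 5!×0!×1!/7! = 120/5040
(j±m)!: 3!×2!×2!×4!×0!×1! = 576
prefactor² = (2J+1)×Δ×N² = 192/7
  k=2: +1/(2!×3!×0!×0!×0!×1!) = 1/12
Σ = 1/12  ⇒  CG² = 192/7×1/12² = 4/21
CG = +√(4/21) = +0.436436

+√(4/21) = +0.436436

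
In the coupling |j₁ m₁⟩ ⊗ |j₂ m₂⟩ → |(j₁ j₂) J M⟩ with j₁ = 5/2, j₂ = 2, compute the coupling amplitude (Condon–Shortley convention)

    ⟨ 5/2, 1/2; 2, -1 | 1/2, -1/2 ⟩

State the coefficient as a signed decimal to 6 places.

−√(2/15) = -0.365148

triangle: 4!*1!*0!/6! = 24/720
(j±m)!: 3!*2!*1!*3!*0!*1! = 72
prefactor² = (2J+1)*Δ*N² = 24/5
  k=1: −1/(1!*3!*1!*0!*0!*0!) = -1/6
Σ = -1/6  ⇒  CG² = 24/5*(-1/6)² = 2/15
CG = −√(2/15) = -0.365148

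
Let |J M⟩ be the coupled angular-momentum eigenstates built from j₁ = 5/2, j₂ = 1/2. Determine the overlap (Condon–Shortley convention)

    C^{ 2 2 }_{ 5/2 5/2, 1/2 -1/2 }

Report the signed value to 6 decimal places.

+√(5/6) = +0.912871

j₁+j₂−J=1  J+j₁−j₂=4  J−j₁+j₂=0  j₁+j₂+J+1=6
(j₁±m₁, j₂±m₂, J±M) = (5,0,0,1,4,0)
P² = 480
sum k=0..0:
  [0] +1/24 = 1/24
S = 1/24
C² = P²·S² = 5/6 ; C = +0.912871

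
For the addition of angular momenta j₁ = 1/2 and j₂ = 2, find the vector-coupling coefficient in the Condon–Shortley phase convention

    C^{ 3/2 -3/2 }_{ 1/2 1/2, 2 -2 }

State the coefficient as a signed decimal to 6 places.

√[4·1!0!3!/5! · 1!0!0!4!0!3!] = √(144/5)
  +(−1)^0/∏(0,1,0,0,0,3)! = 1/6  (running 1/6)
⟨..|..⟩ = √(144/5)·(1/6) = +0.894427

+√(4/5) ≈ +0.894427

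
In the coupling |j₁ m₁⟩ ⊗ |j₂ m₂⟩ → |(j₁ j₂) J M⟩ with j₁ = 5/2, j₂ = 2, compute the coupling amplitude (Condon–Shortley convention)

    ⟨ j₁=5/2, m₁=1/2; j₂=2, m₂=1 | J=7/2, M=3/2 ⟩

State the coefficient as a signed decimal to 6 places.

-0.308607  (= −√(2/21))

triangle: 1!·4!·3!/9! = 144/362880
(j±m)!: 3!·2!·3!·1!·5!·2! = 17280
prefactor² = (2J+1)·Δ·N² = 384/7
  k=0: +1/(0!·1!·2!·3!·2!·0!) = 1/24
  k=1: −1/(1!·0!·1!·2!·3!·1!) = -1/12
Σ = -1/24  ⇒  CG² = 384/7·(-1/24)² = 2/21
CG = −√(2/21) = -0.308607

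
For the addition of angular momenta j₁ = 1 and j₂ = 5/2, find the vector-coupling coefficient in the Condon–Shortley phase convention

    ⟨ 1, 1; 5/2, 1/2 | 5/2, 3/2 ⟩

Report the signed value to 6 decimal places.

√[6·1!1!4!/7! · 2!0!3!2!4!1!] = √(576/35)
  +(−1)^0/∏(0,1,0,3,1,1)! = 1/6  (running 1/6)
⟨..|..⟩ = √(576/35)·(1/6) = +0.676123

+√(16/35) = +0.676123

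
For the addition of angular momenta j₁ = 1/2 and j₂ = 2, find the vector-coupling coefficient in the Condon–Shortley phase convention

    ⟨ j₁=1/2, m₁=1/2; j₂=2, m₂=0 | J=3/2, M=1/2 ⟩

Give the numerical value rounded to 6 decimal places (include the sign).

+0.632456  (= +√(2/5))

triangle: 1!×0!×3!/5! = 6/120
(j±m)!: 1!×0!×2!×2!×2!×1! = 8
prefactor² = (2J+1)×Δ×N² = 8/5
  k=0: +1/(0!×1!×0!×2!×0!×1!) = 1/2
Σ = 1/2  ⇒  CG² = 8/5×1/2² = 2/5
CG = +√(2/5) = +0.632456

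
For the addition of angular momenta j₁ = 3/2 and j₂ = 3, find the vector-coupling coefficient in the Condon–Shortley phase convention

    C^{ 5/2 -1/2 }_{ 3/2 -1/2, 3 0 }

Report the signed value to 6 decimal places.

−√(6/35) ≈ -0.414039

√[6·2!1!4!/8! · 1!2!3!3!2!3!] = √(216/35)
  +(−1)^1/∏(1,1,1,2,0,2)! = -1/4  (running -1/4)
  +(−1)^2/∏(2,0,0,1,1,3)! = 1/12  (running -1/6)
⟨..|..⟩ = √(216/35)·(-1/6) = -0.414039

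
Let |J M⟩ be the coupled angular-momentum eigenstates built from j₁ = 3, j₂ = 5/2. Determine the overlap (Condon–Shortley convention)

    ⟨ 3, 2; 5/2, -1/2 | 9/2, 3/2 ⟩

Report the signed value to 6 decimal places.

j₁+j₂−J=1  J+j₁−j₂=5  J−j₁+j₂=4  j₁+j₂+J+1=11
(j₁±m₁, j₂±m₂, J±M) = (5,1,2,3,6,3)
P² = 345600/77
sum k=0..1:
  [0] +1/96 = 1/96
  [1] −1/720 = -1/720
S = 13/1440
C² = P²·S² = 169/462 ; C = +0.604815

+√(169/462) = +0.604815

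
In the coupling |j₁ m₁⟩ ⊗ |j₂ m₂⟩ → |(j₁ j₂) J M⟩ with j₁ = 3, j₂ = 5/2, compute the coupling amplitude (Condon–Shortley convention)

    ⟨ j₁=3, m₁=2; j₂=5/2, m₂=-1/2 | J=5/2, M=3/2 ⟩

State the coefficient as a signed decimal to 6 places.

triangle: 3!*3!*2!/9! = 72/362880
(j±m)!: 5!*1!*2!*3!*4!*1! = 34560
prefactor² = (2J+1)*Δ*N² = 288/7
  k=0: +1/(0!*3!*1!*2!*2!*0!) = 1/24
  k=1: −1/(1!*2!*0!*1!*3!*1!) = -1/12
Σ = -1/24  ⇒  CG² = 288/7*(-1/24)² = 1/14
CG = −√(1/14) = -0.267261

-0.267261  (= −√(1/14))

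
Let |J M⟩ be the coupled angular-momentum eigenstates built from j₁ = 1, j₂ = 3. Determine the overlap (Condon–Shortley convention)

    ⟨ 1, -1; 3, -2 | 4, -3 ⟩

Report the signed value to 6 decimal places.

j₁+j₂−J=0  J+j₁−j₂=2  J−j₁+j₂=6  j₁+j₂+J+1=9
(j₁±m₁, j₂±m₂, J±M) = (0,2,1,5,1,7)
P² = 43200
sum k=0..0:
  [0] +1/240 = 1/240
S = 1/240
C² = P²·S² = 3/4 ; C = +0.866025

+√(3/4) = +0.866025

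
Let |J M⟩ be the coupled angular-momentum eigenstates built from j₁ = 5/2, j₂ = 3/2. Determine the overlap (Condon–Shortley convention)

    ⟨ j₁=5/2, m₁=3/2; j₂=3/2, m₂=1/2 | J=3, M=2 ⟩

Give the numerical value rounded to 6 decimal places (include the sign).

triangle: 1!·4!·2!/8! = 48/40320
(j±m)!: 4!·1!·2!·1!·5!·1! = 5760
prefactor² = (2J+1)·Δ·N² = 48
  k=0: +1/(0!·1!·1!·2!·3!·0!) = 1/12
  k=1: −1/(1!·0!·0!·1!·4!·1!) = -1/24
Σ = 1/24  ⇒  CG² = 48·1/24² = 1/12
CG = +√(1/12) = +0.288675

+√(1/12) = +0.288675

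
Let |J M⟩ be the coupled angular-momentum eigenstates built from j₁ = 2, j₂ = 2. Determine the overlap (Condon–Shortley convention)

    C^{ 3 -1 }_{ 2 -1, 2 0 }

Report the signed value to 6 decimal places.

√[7·1!3!3!/8! · 1!3!2!2!2!4!] = √(36/5)
  +(−1)^0/∏(0,1,3,2,0,1)! = 1/12  (running 1/12)
  +(−1)^1/∏(1,0,2,1,1,2)! = -1/4  (running -1/6)
⟨..|..⟩ = √(36/5)·(-1/6) = -0.447214

-0.447214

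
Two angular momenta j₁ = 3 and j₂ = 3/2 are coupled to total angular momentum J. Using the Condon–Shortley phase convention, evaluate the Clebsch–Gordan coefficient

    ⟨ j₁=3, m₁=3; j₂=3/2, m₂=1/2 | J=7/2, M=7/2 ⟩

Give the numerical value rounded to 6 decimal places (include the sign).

+√(2/3) ≈ +0.816497

triangle: 1!*5!*2!/9! = 240/362880
(j±m)!: 6!*0!*2!*1!*7!*0! = 7257600
prefactor² = (2J+1)*Δ*N² = 38400
  k=0: +1/(0!*1!*0!*2!*5!*0!) = 1/240
Σ = 1/240  ⇒  CG² = 38400*1/240² = 2/3
CG = +√(2/3) = +0.816497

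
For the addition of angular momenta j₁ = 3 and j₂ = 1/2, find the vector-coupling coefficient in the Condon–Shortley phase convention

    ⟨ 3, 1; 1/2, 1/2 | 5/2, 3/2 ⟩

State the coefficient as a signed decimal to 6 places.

j₁+j₂−J=1  J+j₁−j₂=5  J−j₁+j₂=0  j₁+j₂+J+1=7
(j₁±m₁, j₂±m₂, J±M) = (4,2,1,0,4,1)
P² = 1152/7
sum k=1..1:
  [1] −1/24 = -1/24
S = -1/24
C² = P²·S² = 2/7 ; C = -0.534522

-0.534522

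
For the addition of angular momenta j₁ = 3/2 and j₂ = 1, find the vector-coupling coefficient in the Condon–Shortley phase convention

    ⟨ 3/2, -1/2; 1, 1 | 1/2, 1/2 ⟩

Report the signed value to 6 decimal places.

+√(1/6) ≈ +0.408248

j₁+j₂−J=2  J+j₁−j₂=1  J−j₁+j₂=0  j₁+j₂+J+1=4
(j₁±m₁, j₂±m₂, J±M) = (1,2,2,0,1,0)
P² = 2/3
sum k=2..2:
  [2] +1/2 = 1/2
S = 1/2
C² = P²·S² = 1/6 ; C = +0.408248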